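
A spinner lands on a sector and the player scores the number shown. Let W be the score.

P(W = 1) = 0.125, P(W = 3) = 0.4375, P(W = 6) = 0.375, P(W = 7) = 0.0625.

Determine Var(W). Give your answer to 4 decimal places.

3.6094

E[W] = (1)(0.125) + (3)(0.4375) + (6)(0.375) + (7)(0.0625) = 4.125
E[W²] = (1)²(0.125) + (3)²(0.4375) + (6)²(0.375) + (7)²(0.0625) = 20.625
Var(W) = E[W²] − (E[W])² = 20.625 − (4.125)² = 3.609375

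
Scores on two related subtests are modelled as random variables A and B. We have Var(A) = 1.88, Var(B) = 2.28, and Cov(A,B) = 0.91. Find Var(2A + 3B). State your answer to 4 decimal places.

Var(2A + 3B) = (2)²·Var(A) + (3)²·Var(B) + 2·(2)·(3)·Cov(A,B)
= 4·1.88 + 9·2.28 + 12·0.91 = 38.96

38.9600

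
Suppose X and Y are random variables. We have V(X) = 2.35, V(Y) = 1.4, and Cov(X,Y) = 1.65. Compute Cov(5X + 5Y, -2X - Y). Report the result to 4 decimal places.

-55.2500

Cov(5X + 5Y, -2X - Y) = (5)(-2)V(X) + (5)(-1)V(Y) + [(5)(-1) + (5)(-2)]Cov(X,Y)
= -10·2.35 + -5·1.4 + -15·1.65 = -55.25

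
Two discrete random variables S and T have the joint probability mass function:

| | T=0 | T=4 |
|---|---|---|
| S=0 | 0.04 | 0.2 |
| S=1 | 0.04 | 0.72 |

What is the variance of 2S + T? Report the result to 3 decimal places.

E[S] = 0.76,  E[T] = 3.68,  E[ST] = 2.88
Var(S) = 0.76 − (0.76)² = 0.1824;  Var(T) = 14.72 − (3.68)² = 1.1776
Cov(S,T) = 2.88 − (0.76)(3.68) = 0.0832
Var(2S + T) = (2)²·0.1824 + (1)²·1.1776 + 2·(2)·(1)·0.0832 = 2.24

2.240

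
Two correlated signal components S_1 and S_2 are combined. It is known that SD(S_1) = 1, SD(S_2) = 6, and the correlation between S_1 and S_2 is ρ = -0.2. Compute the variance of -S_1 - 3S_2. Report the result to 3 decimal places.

Var(S_1) = (1)² = 1;  Var(S_2) = (6)² = 36
Cov(S_1,S_2) = ρ·SD(S_1)·SD(S_2) = -0.2·1·6 = -1.2
Var(-S_1 - 3S_2) = (-1)²·Var(S_1) + (-3)²·Var(S_2) + 2·(-1)·(-3)·Cov(S_1,S_2)
= 1·1 + 9·36 + 6·-1.2 = 317.8

317.800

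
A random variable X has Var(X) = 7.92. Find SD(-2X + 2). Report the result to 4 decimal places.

Var(-2X + 2) = (-2)²·7.92 = 31.68
SD(-2X + 2) = √31.68 ≈ 5.6285

5.6285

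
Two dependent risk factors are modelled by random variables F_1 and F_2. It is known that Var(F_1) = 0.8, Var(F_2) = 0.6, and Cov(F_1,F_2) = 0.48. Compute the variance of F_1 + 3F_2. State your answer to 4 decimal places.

Var(F_1 + 3F_2) = (1)²·Var(F_1) + (3)²·Var(F_2) + 2·(1)·(3)·Cov(F_1,F_2)
= 1·0.8 + 9·0.6 + 6·0.48 = 9.08

9.0800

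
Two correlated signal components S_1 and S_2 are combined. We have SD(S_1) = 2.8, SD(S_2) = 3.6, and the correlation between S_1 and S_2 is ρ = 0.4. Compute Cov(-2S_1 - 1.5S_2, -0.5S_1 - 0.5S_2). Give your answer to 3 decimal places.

24.616

var(S_1) = (2.8)² = 7.84;  var(S_2) = (3.6)² = 12.96
Cov(S_1,S_2) = ρ·SD(S_1)·SD(S_2) = 0.4·2.8·3.6 = 4.032
Cov(-2S_1 - 1.5S_2, -0.5S_1 - 0.5S_2) = (-2)(-0.5)var(S_1) + (-1.5)(-0.5)var(S_2) + [(-2)(-0.5) + (-1.5)(-0.5)]Cov(S_1,S_2)
= 1·7.84 + 0.75·12.96 + 1.75·4.032 = 24.616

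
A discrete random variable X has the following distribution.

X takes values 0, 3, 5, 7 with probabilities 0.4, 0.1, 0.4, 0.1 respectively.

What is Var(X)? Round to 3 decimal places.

6.800

E[X] = (0)(0.4) + (3)(0.1) + (5)(0.4) + (7)(0.1) = 3
E[X²] = (0)²(0.4) + (3)²(0.1) + (5)²(0.4) + (7)²(0.1) = 15.8
Var(X) = E[X²] − (E[X])² = 15.8 − (3)² = 6.8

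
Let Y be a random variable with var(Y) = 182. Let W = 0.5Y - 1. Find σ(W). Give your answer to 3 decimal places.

var(0.5Y - 1) = (0.5)²·182 = 45.5
σ(W) = √45.5 ≈ 6.745

6.745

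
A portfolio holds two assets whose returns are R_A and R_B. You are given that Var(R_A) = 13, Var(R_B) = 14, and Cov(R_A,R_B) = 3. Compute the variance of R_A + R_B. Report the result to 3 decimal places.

Var(R_A + R_B) = (1)²·Var(R_A) + (1)²·Var(R_B) + 2·(1)·(1)·Cov(R_A,R_B)
= 1·13 + 1·14 + 2·3 = 33

33.000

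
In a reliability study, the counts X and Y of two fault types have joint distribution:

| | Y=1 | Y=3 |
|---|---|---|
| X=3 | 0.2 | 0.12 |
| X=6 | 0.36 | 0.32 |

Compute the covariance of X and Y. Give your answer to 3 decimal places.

0.125

E[X] = 5.04,  E[Y] = 1.88
E[XY] = 9.6
Cov(X,Y) = E[XY] − E[X]E[Y] = 9.6 − (5.04)(1.88) = 0.1248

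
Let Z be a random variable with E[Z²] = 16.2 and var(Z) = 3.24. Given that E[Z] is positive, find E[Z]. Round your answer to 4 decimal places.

(E[Z])² = E[Z²] − var(Z) = 16.2 − 3.24 = 12.96
E[Z] = √12.96 = 3.6

3.6000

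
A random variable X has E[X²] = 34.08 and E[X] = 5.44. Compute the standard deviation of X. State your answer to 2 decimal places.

Var(X) = 34.08 − (5.44)² = 4.4864
σ(X) = √4.4864 ≈ 2.12

2.12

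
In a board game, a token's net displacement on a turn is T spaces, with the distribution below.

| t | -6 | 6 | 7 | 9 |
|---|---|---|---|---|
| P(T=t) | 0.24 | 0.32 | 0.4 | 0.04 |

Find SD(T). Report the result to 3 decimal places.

E[T] = (-6)(0.24) + (6)(0.32) + (7)(0.4) + (9)(0.04) = 3.64
E[T²] = (-6)²(0.24) + (6)²(0.32) + (7)²(0.4) + (9)²(0.04) = 43
V(T) = E[T²] − (E[T])² = 43 − (3.64)² = 29.7504
SD(T) = √29.7504 ≈ 5.454

5.454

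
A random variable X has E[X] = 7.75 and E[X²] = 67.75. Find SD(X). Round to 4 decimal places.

Var(X) = 67.75 − (7.75)² = 7.6875
SD(X) = √7.6875 ≈ 2.7726

2.7726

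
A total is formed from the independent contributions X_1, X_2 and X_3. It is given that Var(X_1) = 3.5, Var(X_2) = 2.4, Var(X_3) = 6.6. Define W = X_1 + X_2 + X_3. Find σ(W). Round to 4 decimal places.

3.5355

By independence, Var(W) = (1)²Var(X_1) + (1)²Var(X_2) + (1)²Var(X_3)
= (1)²·3.5 + (1)²·2.4 + (1)²·6.6 = 12.5
σ(W) = √12.5 ≈ 3.5355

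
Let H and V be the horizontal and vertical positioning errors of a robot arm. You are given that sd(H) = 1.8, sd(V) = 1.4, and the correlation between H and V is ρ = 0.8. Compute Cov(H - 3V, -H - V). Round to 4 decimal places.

6.6720

var(H) = (1.8)² = 3.24;  var(V) = (1.4)² = 1.96
Cov(H,V) = ρ·sd(H)·sd(V) = 0.8·1.8·1.4 = 2.016
Cov(H - 3V, -H - V) = (1)(-1)var(H) + (-3)(-1)var(V) + [(1)(-1) + (-3)(-1)]Cov(H,V)
= -1·3.24 + 3·1.96 + 2·2.016 = 6.672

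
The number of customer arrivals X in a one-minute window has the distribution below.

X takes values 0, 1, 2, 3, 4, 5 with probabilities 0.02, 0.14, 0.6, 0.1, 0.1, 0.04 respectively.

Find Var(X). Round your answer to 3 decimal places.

E[X] = (0)(0.02) + (1)(0.14) + (2)(0.6) + (3)(0.1) + (4)(0.1) + (5)(0.04) = 2.24
E[X²] = (0)²(0.02) + (1)²(0.14) + (2)²(0.6) + (3)²(0.1) + (4)²(0.1) + (5)²(0.04) = 6.04
Var(X) = E[X²] − (E[X])² = 6.04 − (2.24)² = 1.0224

1.022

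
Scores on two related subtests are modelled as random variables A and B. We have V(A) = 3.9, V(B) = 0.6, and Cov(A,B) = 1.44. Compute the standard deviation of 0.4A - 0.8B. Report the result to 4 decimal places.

0.2939

V(0.4A - 0.8B) = (0.4)²·V(A) + (-0.8)²·V(B) + 2·(0.4)·(-0.8)·Cov(A,B)
= 0.16·3.9 + 0.64·0.6 + -0.64·1.44 = 0.0864
SD(0.4A - 0.8B) = √0.0864 ≈ 0.2939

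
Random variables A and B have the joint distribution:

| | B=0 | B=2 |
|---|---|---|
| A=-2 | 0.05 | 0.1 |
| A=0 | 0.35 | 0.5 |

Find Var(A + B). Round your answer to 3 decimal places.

E[A] = -0.3,  E[B] = 1.2,  E[AB] = -0.4
Var(A) = 0.6 − (-0.3)² = 0.51;  Var(B) = 2.4 − (1.2)² = 0.96
cov(A,B) = -0.4 − (-0.3)(1.2) = -0.04
Var(A + B) = (1)²·0.51 + (1)²·0.96 + 2·(1)·(1)·-0.04 = 1.39

1.390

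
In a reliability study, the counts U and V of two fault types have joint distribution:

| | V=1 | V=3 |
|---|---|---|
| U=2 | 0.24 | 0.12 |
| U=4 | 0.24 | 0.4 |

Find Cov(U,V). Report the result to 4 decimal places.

0.2688

E[U] = 3.28,  E[V] = 2.04
E[UV] = 6.96
Cov(U,V) = E[UV] − E[U]E[V] = 6.96 − (3.28)(2.04) = 0.2688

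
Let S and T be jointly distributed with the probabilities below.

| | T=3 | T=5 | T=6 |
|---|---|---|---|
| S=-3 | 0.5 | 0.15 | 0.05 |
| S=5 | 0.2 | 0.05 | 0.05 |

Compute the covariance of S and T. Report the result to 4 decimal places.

0.3200

E[S] = -0.6,  E[T] = 3.7
E[ST] = -1.9
cov(S,T) = E[ST] − E[S]E[T] = -1.9 − (-0.6)(3.7) = 0.32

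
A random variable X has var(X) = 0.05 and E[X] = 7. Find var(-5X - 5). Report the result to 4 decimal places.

var(-5X - 5) = (-5)²·var(X) = 25·0.05 = 1.25

1.2500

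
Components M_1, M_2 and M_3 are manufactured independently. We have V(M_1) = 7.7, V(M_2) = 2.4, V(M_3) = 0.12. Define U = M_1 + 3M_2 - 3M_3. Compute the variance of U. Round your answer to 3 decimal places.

30.380

By independence, V(U) = (1)²V(M_1) + (3)²V(M_2) + (-3)²V(M_3)
= (1)²·7.7 + (3)²·2.4 + (-3)²·0.12 = 30.38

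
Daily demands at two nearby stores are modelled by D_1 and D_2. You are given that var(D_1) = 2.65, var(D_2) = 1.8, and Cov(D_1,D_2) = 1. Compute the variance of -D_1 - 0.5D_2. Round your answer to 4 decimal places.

var(-D_1 - 0.5D_2) = (-1)²·var(D_1) + (-0.5)²·var(D_2) + 2·(-1)·(-0.5)·Cov(D_1,D_2)
= 1·2.65 + 0.25·1.8 + 1·1 = 4.1

4.1000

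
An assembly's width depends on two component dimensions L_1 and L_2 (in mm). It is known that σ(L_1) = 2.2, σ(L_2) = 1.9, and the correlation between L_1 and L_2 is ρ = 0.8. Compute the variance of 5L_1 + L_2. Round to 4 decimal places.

var(L_1) = (2.2)² = 4.84;  var(L_2) = (1.9)² = 3.61
Cov(L_1,L_2) = ρ·σ(L_1)·σ(L_2) = 0.8·2.2·1.9 = 3.344
var(5L_1 + L_2) = (5)²·var(L_1) + (1)²·var(L_2) + 2·(5)·(1)·Cov(L_1,L_2)
= 25·4.84 + 1·3.61 + 10·3.344 = 158.05

158.0500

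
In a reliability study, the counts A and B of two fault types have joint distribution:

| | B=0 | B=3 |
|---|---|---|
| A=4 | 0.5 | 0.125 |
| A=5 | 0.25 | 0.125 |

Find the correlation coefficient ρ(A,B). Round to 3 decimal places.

E[A] = 4.375,  E[B] = 0.75
E[AB] = 3.375
cov(A,B) = E[AB] − E[A]E[B] = 3.375 − (4.375)(0.75) = 0.09375
Var(A) = 0.234375,  Var(B) = 1.6875
ρ = 0.09375 / √(0.234375·1.6875) ≈ 0.149

0.149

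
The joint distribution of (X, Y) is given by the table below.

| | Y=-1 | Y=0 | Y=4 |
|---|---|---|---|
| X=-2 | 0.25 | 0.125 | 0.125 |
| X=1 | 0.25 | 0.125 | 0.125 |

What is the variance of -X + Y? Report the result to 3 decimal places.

E[X] = -0.5,  E[Y] = 0.5,  E[XY] = -0.25
V(X) = 2.5 − (-0.5)² = 2.25;  V(Y) = 4.5 − (0.5)² = 4.25
Cov(X,Y) = -0.25 − (-0.5)(0.5) = 0
V(-X + Y) = (-1)²·2.25 + (1)²·4.25 + 2·(-1)·(1)·0 = 6.5

6.500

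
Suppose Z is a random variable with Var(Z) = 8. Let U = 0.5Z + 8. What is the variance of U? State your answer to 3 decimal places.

2.000

Var(0.5Z + 8) = (0.5)²·Var(Z) = 0.25·8 = 2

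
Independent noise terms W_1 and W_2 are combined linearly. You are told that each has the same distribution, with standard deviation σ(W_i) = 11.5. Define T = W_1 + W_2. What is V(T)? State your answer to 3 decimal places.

264.500

V(W_i) = (11.5)² = 132.25
By independence, V(T) = (1)²V(W_1) + (1)²V(W_2)
= (1)²·132.25 + (1)²·132.25 = 264.5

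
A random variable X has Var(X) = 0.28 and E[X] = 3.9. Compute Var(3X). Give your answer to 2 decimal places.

2.52

Var(3X) = (3)²·Var(X) = 9·0.28 = 2.52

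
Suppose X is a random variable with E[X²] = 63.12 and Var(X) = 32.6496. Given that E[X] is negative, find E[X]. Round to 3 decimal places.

(E[X])² = E[X²] − Var(X) = 63.12 − 32.6496 = 30.4704
E[X] = −√30.4704 = -5.52

-5.520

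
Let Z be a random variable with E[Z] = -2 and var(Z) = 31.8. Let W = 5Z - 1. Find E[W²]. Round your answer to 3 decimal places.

916.000

E[5Z - 1] = 5·-2 − 1 = -11
var(5Z - 1) = (5)²·31.8 = 795
E[W²] = var(W) + (E[W])² = 795 + (-11)² = 916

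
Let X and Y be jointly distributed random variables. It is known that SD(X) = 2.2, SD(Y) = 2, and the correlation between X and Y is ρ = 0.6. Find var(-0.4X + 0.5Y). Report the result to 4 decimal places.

var(X) = (2.2)² = 4.84;  var(Y) = (2)² = 4
Cov(X,Y) = ρ·SD(X)·SD(Y) = 0.6·2.2·2 = 2.64
var(-0.4X + 0.5Y) = (-0.4)²·var(X) + (0.5)²·var(Y) + 2·(-0.4)·(0.5)·Cov(X,Y)
= 0.16·4.84 + 0.25·4 + -0.4·2.64 = 0.7184

0.7184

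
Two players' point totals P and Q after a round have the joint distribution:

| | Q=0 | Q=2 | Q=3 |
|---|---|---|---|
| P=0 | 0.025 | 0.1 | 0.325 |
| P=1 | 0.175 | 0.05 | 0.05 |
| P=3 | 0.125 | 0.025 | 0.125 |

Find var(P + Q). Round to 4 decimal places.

E[P] = 1.1,  E[Q] = 1.85,  E[PQ] = 1.525
var(P) = 2.75 − (1.1)² = 1.54;  var(Q) = 5.2 − (1.85)² = 1.7775
Cov(P,Q) = 1.525 − (1.1)(1.85) = -0.51
var(P + Q) = (1)²·1.54 + (1)²·1.7775 + 2·(1)·(1)·-0.51 = 2.2975

2.2975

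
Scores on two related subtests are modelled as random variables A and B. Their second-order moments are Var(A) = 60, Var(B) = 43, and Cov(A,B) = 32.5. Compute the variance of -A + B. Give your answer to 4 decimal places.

38.0000

Var(-A + B) = (-1)²·Var(A) + (1)²·Var(B) + 2·(-1)·(1)·Cov(A,B)
= 1·60 + 1·43 + -2·32.5 = 38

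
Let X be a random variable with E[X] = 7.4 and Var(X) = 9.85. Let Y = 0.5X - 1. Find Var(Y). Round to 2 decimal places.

Var(0.5X - 1) = (0.5)²·Var(X) = 0.25·9.85 = 2.4625

2.46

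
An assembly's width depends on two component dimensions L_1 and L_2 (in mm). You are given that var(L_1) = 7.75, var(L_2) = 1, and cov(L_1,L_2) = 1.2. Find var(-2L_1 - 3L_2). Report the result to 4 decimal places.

54.4000

var(-2L_1 - 3L_2) = (-2)²·var(L_1) + (-3)²·var(L_2) + 2·(-2)·(-3)·cov(L_1,L_2)
= 4·7.75 + 9·1 + 12·1.2 = 54.4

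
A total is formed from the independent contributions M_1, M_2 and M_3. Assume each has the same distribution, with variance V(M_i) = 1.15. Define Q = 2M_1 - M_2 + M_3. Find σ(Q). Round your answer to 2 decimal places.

By independence, V(Q) = (2)²V(M_1) + (-1)²V(M_2) + (1)²V(M_3)
= (2)²·1.15 + (-1)²·1.15 + (1)²·1.15 = 6.9
σ(Q) = √6.9 ≈ 2.63

2.63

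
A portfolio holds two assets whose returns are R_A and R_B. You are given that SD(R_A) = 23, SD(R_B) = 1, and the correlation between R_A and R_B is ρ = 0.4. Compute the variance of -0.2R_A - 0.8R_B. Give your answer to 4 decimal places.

24.7440

V(R_A) = (23)² = 529;  V(R_B) = (1)² = 1
cov(R_A,R_B) = ρ·SD(R_A)·SD(R_B) = 0.4·23·1 = 9.2
V(-0.2R_A - 0.8R_B) = (-0.2)²·V(R_A) + (-0.8)²·V(R_B) + 2·(-0.2)·(-0.8)·cov(R_A,R_B)
= 0.04·529 + 0.64·1 + 0.32·9.2 = 24.744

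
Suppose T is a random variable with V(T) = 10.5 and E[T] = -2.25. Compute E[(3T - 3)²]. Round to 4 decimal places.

E[3T - 3] = 3·-2.25 − 3 = -9.75
V(3T - 3) = (3)²·10.5 = 94.5
E[(3T - 3)²] = V((3T - 3)) + (E[(3T - 3)])² = 94.5 + (-9.75)² = 189.5625

189.5625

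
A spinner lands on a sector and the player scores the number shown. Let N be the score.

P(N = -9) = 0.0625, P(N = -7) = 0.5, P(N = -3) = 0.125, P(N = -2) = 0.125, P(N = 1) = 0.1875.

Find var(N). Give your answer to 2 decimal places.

11.13

E[N] = (-9)(0.0625) + (-7)(0.5) + (-3)(0.125) + (-2)(0.125) + (1)(0.1875) = -4.5
E[N²] = (-9)²(0.0625) + (-7)²(0.5) + (-3)²(0.125) + (-2)²(0.125) + (1)²(0.1875) = 31.375
var(N) = E[N²] − (E[N])² = 31.375 − (-4.5)² = 11.125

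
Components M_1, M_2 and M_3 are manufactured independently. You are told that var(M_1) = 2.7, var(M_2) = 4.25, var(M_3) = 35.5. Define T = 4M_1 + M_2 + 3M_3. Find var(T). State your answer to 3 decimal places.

366.950

By independence, var(T) = (4)²var(M_1) + (1)²var(M_2) + (3)²var(M_3)
= (4)²·2.7 + (1)²·4.25 + (3)²·35.5 = 366.95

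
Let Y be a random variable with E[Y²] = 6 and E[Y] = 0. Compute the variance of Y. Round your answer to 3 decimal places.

var(Y) = 6 − (0)² = 6

6.000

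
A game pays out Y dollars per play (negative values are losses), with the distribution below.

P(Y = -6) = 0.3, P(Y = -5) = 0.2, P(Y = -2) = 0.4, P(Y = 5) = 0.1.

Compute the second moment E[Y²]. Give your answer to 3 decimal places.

E[Y²] = (-6)²(0.3) + (-5)²(0.2) + (-2)²(0.4) + (5)²(0.1) = 19.9

19.900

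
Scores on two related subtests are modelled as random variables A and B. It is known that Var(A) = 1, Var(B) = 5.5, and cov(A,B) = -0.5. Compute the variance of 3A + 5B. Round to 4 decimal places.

Var(3A + 5B) = (3)²·Var(A) + (5)²·Var(B) + 2·(3)·(5)·cov(A,B)
= 9·1 + 25·5.5 + 30·-0.5 = 131.5

131.5000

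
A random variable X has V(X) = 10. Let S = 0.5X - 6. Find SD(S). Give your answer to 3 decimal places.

V(0.5X - 6) = (0.5)²·10 = 2.5
SD(S) = √2.5 ≈ 1.581

1.581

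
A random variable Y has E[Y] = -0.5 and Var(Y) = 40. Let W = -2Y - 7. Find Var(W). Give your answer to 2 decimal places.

160.00

Var(-2Y - 7) = (-2)²·Var(Y) = 4·40 = 160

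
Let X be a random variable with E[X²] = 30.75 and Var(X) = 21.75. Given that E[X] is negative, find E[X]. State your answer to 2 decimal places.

-3.00

(E[X])² = E[X²] − Var(X) = 30.75 − 21.75 = 9
E[X] = −√9 = -3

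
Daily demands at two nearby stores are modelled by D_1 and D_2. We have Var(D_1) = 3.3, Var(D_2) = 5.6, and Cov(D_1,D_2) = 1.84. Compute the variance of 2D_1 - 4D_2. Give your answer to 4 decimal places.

Var(2D_1 - 4D_2) = (2)²·Var(D_1) + (-4)²·Var(D_2) + 2·(2)·(-4)·Cov(D_1,D_2)
= 4·3.3 + 16·5.6 + -16·1.84 = 73.36

73.3600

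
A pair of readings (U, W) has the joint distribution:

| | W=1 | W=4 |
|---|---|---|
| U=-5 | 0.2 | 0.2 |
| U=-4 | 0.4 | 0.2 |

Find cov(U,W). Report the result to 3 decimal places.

E[U] = -4.4,  E[W] = 2.2
E[UW] = -9.8
cov(U,W) = E[UW] − E[U]E[W] = -9.8 − (-4.4)(2.2) = -0.12

-0.120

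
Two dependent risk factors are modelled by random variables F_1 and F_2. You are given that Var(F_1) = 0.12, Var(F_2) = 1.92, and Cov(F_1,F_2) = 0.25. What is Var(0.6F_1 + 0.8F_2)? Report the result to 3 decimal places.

1.512

Var(0.6F_1 + 0.8F_2) = (0.6)²·Var(F_1) + (0.8)²·Var(F_2) + 2·(0.6)·(0.8)·Cov(F_1,F_2)
= 0.36·0.12 + 0.64·1.92 + 0.96·0.25 = 1.512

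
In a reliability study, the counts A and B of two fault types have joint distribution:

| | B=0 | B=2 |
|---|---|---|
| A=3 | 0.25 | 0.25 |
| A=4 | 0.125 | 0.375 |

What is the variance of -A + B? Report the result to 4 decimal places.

0.9375

E[A] = 3.5,  E[B] = 1.25,  E[AB] = 4.5
Var(A) = 12.5 − (3.5)² = 0.25;  Var(B) = 2.5 − (1.25)² = 0.9375
Cov(A,B) = 4.5 − (3.5)(1.25) = 0.125
Var(-A + B) = (-1)²·0.25 + (1)²·0.9375 + 2·(-1)·(1)·0.125 = 0.9375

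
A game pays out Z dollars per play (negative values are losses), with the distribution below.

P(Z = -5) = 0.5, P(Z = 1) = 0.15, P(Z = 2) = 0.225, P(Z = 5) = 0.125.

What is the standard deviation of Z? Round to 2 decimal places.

3.88

E[Z] = (-5)(0.5) + (1)(0.15) + (2)(0.225) + (5)(0.125) = -1.275
E[Z²] = (-5)²(0.5) + (1)²(0.15) + (2)²(0.225) + (5)²(0.125) = 16.675
Var(Z) = E[Z²] − (E[Z])² = 16.675 − (-1.275)² = 15.049375
σ(Z) = √15.049375 ≈ 3.88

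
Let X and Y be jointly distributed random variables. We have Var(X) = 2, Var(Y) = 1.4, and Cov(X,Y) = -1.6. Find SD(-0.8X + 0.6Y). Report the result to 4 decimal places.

Var(-0.8X + 0.6Y) = (-0.8)²·Var(X) + (0.6)²·Var(Y) + 2·(-0.8)·(0.6)·Cov(X,Y)
= 0.64·2 + 0.36·1.4 + -0.96·-1.6 = 3.32
SD(-0.8X + 0.6Y) = √3.32 ≈ 1.8221

1.8221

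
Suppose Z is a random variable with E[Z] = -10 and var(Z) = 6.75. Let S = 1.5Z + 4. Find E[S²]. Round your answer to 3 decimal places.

E[1.5Z + 4] = 1.5·-10 + 4 = -11
var(1.5Z + 4) = (1.5)²·6.75 = 15.1875
E[S²] = var(S) + (E[S])² = 15.1875 + (-11)² = 136.1875

136.188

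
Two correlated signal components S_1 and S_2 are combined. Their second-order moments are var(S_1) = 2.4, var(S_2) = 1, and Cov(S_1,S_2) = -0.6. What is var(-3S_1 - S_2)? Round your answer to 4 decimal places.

var(-3S_1 - S_2) = (-3)²·var(S_1) + (-1)²·var(S_2) + 2·(-3)·(-1)·Cov(S_1,S_2)
= 9·2.4 + 1·1 + 6·-0.6 = 19

19.0000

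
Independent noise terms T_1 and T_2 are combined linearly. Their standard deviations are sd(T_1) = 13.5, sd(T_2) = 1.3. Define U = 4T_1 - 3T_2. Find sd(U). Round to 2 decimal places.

Var(T_1) = 182.25, Var(T_2) = 1.69
By independence, Var(U) = (4)²Var(T_1) + (-3)²Var(T_2)
= (4)²·182.25 + (-3)²·1.69 = 2931.21
sd(U) = √2931.21 ≈ 54.14

54.14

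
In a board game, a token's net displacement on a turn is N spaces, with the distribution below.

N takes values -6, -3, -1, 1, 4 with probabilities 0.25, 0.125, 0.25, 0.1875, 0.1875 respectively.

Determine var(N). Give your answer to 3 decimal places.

E[N] = (-6)(0.25) + (-3)(0.125) + (-1)(0.25) + (1)(0.1875) + (4)(0.1875) = -1.1875
E[N²] = (-6)²(0.25) + (-3)²(0.125) + (-1)²(0.25) + (1)²(0.1875) + (4)²(0.1875) = 13.5625
var(N) = E[N²] − (E[N])² = 13.5625 − (-1.1875)² = 12.15234375

12.152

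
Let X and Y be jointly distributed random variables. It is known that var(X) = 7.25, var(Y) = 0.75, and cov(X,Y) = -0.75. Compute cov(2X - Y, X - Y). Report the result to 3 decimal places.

17.500

cov(2X - Y, X - Y) = (2)(1)var(X) + (-1)(-1)var(Y) + [(2)(-1) + (-1)(1)]cov(X,Y)
= 2·7.25 + 1·0.75 + -3·-0.75 = 17.5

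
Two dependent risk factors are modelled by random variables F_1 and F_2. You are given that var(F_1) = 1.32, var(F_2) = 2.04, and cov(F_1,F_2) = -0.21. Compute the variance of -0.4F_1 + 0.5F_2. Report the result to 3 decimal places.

var(-0.4F_1 + 0.5F_2) = (-0.4)²·var(F_1) + (0.5)²·var(F_2) + 2·(-0.4)·(0.5)·cov(F_1,F_2)
= 0.16·1.32 + 0.25·2.04 + -0.4·-0.21 = 0.8052

0.805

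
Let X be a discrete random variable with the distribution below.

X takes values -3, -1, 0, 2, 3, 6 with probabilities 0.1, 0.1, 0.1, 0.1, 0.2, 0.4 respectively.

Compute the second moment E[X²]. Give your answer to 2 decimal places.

17.60

E[X²] = (-3)²(0.1) + (-1)²(0.1) + (0)²(0.1) + (2)²(0.1) + (3)²(0.2) + (6)²(0.4) = 17.6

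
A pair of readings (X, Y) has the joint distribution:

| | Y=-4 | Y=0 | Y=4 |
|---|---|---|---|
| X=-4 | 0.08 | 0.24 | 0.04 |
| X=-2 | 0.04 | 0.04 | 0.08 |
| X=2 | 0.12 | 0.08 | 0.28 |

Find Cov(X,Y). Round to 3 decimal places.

E[X] = -0.8,  E[Y] = 0.64
E[XY] = 1.6
Cov(X,Y) = E[XY] − E[X]E[Y] = 1.6 − (-0.8)(0.64) = 2.112

2.112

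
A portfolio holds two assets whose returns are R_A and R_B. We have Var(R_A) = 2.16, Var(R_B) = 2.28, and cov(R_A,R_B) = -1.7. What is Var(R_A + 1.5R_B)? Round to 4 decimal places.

2.1900

Var(R_A + 1.5R_B) = (1)²·Var(R_A) + (1.5)²·Var(R_B) + 2·(1)·(1.5)·cov(R_A,R_B)
= 1·2.16 + 2.25·2.28 + 3·-1.7 = 2.19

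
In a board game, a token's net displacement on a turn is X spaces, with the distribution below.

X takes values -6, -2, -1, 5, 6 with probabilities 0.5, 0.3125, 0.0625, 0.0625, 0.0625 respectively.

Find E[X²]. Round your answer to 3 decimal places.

23.125

E[X²] = (-6)²(0.5) + (-2)²(0.3125) + (-1)²(0.0625) + (5)²(0.0625) + (6)²(0.0625) = 23.125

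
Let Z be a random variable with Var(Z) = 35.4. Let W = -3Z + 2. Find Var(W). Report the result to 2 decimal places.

318.60

Var(-3Z + 2) = (-3)²·Var(Z) = 9·35.4 = 318.6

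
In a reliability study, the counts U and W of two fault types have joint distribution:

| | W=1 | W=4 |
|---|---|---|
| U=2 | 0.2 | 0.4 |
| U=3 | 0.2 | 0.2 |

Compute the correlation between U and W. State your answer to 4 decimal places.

-0.1667

E[U] = 2.4,  E[W] = 2.8
E[UW] = 6.6
Cov(U,W) = E[UW] − E[U]E[W] = 6.6 − (2.4)(2.8) = -0.12
Var(U) = 0.24,  Var(W) = 2.16
ρ = -0.12 / √(0.24·2.16) ≈ -0.1667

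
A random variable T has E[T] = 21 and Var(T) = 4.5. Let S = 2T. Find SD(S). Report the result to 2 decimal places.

Var(2T) = (2)²·4.5 = 18
SD(S) = √18 ≈ 4.24

4.24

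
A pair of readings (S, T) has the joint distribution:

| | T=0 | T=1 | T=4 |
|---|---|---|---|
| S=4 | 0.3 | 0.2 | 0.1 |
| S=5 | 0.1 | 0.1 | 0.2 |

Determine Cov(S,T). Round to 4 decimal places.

0.3000

E[S] = 4.4,  E[T] = 1.5
E[ST] = 6.9
Cov(S,T) = E[ST] − E[S]E[T] = 6.9 − (4.4)(1.5) = 0.3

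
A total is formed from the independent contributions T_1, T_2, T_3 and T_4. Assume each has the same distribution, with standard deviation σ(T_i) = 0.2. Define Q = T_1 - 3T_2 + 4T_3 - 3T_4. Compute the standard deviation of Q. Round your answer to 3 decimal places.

1.183

var(T_i) = (0.2)² = 0.04
By independence, var(Q) = (1)²var(T_1) + (-3)²var(T_2) + (4)²var(T_3) + (-3)²var(T_4)
= (1)²·0.04 + (-3)²·0.04 + (4)²·0.04 + (-3)²·0.04 = 1.4
σ(Q) = √1.4 ≈ 1.183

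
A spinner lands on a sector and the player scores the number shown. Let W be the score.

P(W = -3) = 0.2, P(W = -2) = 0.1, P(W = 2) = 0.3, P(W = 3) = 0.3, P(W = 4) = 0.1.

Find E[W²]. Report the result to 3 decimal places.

7.700

E[W²] = (-3)²(0.2) + (-2)²(0.1) + (2)²(0.3) + (3)²(0.3) + (4)²(0.1) = 7.7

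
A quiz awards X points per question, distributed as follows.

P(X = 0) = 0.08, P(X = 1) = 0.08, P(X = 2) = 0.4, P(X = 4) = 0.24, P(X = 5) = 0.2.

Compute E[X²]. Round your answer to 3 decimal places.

10.520

E[X²] = (0)²(0.08) + (1)²(0.08) + (2)²(0.4) + (4)²(0.24) + (5)²(0.2) = 10.52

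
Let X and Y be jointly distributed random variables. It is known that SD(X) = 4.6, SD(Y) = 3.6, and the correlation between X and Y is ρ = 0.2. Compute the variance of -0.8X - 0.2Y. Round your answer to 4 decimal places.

15.1206

V(X) = (4.6)² = 21.16;  V(Y) = (3.6)² = 12.96
Cov(X,Y) = ρ·SD(X)·SD(Y) = 0.2·4.6·3.6 = 3.312
V(-0.8X - 0.2Y) = (-0.8)²·V(X) + (-0.2)²·V(Y) + 2·(-0.8)·(-0.2)·Cov(X,Y)
= 0.64·21.16 + 0.04·12.96 + 0.32·3.312 = 15.12064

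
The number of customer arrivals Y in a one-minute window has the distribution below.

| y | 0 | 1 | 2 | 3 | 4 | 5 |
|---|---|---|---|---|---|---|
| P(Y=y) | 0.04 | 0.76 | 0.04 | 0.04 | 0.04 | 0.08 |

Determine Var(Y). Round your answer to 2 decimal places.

E[Y] = (0)(0.04) + (1)(0.76) + (2)(0.04) + (3)(0.04) + (4)(0.04) + (5)(0.08) = 1.52
E[Y²] = (0)²(0.04) + (1)²(0.76) + (2)²(0.04) + (3)²(0.04) + (4)²(0.04) + (5)²(0.08) = 3.92
Var(Y) = E[Y²] − (E[Y])² = 3.92 − (1.52)² = 1.6096

1.61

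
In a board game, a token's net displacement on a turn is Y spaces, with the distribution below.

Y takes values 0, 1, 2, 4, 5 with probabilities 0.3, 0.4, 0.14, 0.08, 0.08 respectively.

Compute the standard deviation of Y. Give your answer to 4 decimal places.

1.5100

E[Y] = (0)(0.3) + (1)(0.4) + (2)(0.14) + (4)(0.08) + (5)(0.08) = 1.4
E[Y²] = (0)²(0.3) + (1)²(0.4) + (2)²(0.14) + (4)²(0.08) + (5)²(0.08) = 4.24
var(Y) = E[Y²] − (E[Y])² = 4.24 − (1.4)² = 2.28
sd(Y) = √2.28 ≈ 1.5100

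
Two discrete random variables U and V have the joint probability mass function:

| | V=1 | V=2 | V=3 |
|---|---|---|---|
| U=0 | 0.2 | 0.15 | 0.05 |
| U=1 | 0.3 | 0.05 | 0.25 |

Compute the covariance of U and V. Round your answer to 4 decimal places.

0.0700

E[U] = 0.6,  E[V] = 1.8
E[UV] = 1.15
Cov(U,V) = E[UV] − E[U]E[V] = 1.15 − (0.6)(1.8) = 0.07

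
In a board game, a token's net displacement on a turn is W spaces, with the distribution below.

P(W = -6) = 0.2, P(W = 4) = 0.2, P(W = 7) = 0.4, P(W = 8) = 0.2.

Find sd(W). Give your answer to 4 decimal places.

5.1769

E[W] = (-6)(0.2) + (4)(0.2) + (7)(0.4) + (8)(0.2) = 4
E[W²] = (-6)²(0.2) + (4)²(0.2) + (7)²(0.4) + (8)²(0.2) = 42.8
var(W) = E[W²] − (E[W])² = 42.8 − (4)² = 26.8
sd(W) = √26.8 ≈ 5.1769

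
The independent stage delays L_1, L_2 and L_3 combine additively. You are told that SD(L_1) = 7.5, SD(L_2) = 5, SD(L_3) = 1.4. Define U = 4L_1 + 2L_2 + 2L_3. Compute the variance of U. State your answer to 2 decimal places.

Var(L_1) = 56.25, Var(L_2) = 25, Var(L_3) = 1.96
By independence, Var(U) = (4)²Var(L_1) + (2)²Var(L_2) + (2)²Var(L_3)
= (4)²·56.25 + (2)²·25 + (2)²·1.96 = 1007.84

1007.84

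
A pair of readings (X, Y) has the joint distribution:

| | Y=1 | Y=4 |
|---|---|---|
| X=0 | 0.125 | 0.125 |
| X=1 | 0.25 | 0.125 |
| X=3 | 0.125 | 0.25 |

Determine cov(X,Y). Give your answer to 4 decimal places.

E[X] = 1.5,  E[Y] = 2.5
E[XY] = 4.125
cov(X,Y) = E[XY] − E[X]E[Y] = 4.125 − (1.5)(2.5) = 0.375

0.3750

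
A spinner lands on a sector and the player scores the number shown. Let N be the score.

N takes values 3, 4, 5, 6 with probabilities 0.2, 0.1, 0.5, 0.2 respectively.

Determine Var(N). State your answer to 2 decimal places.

E[N] = (3)(0.2) + (4)(0.1) + (5)(0.5) + (6)(0.2) = 4.7
E[N²] = (3)²(0.2) + (4)²(0.1) + (5)²(0.5) + (6)²(0.2) = 23.1
Var(N) = E[N²] − (E[N])² = 23.1 − (4.7)² = 1.01

1.01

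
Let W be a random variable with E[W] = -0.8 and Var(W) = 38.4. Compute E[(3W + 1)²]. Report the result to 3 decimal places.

E[3W + 1] = 3·-0.8 + 1 = -1.4
Var(3W + 1) = (3)²·38.4 = 345.6
E[(3W + 1)²] = Var((3W + 1)) + (E[(3W + 1)])² = 345.6 + (-1.4)² = 347.56

347.560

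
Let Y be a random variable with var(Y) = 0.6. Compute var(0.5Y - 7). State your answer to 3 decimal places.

0.150

var(0.5Y - 7) = (0.5)²·var(Y) = 0.25·0.6 = 0.15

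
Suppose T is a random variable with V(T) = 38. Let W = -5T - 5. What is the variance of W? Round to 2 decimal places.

V(-5T - 5) = (-5)²·V(T) = 25·38 = 950

950.00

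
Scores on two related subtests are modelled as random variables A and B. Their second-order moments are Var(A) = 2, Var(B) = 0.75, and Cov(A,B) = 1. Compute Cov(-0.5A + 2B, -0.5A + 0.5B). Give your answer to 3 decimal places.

Cov(-0.5A + 2B, -0.5A + 0.5B) = (-0.5)(-0.5)Var(A) + (2)(0.5)Var(B) + [(-0.5)(0.5) + (2)(-0.5)]Cov(A,B)
= 0.25·2 + 1·0.75 + -1.25·1 = 0

0.000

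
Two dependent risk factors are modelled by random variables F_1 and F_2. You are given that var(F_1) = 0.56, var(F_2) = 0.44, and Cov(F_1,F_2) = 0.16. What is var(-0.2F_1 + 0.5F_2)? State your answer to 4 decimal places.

0.1004

var(-0.2F_1 + 0.5F_2) = (-0.2)²·var(F_1) + (0.5)²·var(F_2) + 2·(-0.2)·(0.5)·Cov(F_1,F_2)
= 0.04·0.56 + 0.25·0.44 + -0.2·0.16 = 0.1004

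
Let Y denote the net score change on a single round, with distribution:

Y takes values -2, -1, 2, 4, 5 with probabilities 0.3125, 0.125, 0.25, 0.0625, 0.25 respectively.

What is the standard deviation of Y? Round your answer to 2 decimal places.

E[Y] = (-2)(0.3125) + (-1)(0.125) + (2)(0.25) + (4)(0.0625) + (5)(0.25) = 1.25
E[Y²] = (-2)²(0.3125) + (-1)²(0.125) + (2)²(0.25) + (4)²(0.0625) + (5)²(0.25) = 9.625
Var(Y) = E[Y²] − (E[Y])² = 9.625 − (1.25)² = 8.0625
SD(Y) = √8.0625 ≈ 2.84

2.84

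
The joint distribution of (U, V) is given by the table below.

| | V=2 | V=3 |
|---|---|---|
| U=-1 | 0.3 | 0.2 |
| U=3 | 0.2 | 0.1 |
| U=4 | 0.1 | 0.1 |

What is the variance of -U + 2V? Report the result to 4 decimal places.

5.8400

E[U] = 1.2,  E[V] = 2.4,  E[UV] = 2.9
var(U) = 6.4 − (1.2)² = 4.96;  var(V) = 6 − (2.4)² = 0.24
Cov(U,V) = 2.9 − (1.2)(2.4) = 0.02
var(-U + 2V) = (-1)²·4.96 + (2)²·0.24 + 2·(-1)·(2)·0.02 = 5.84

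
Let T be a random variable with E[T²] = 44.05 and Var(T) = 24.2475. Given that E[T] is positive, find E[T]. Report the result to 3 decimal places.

4.450

(E[T])² = E[T²] − Var(T) = 44.05 − 24.2475 = 19.8025
E[T] = √19.8025 = 4.45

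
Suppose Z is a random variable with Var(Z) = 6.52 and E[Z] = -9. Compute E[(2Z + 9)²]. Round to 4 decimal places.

107.0800

E[2Z + 9] = 2·-9 + 9 = -9
Var(2Z + 9) = (2)²·6.52 = 26.08
E[(2Z + 9)²] = Var((2Z + 9)) + (E[(2Z + 9)])² = 26.08 + (-9)² = 107.08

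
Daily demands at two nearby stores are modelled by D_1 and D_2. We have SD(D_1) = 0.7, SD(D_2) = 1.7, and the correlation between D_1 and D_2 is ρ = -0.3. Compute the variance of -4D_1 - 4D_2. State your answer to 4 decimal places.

42.6560

Var(D_1) = (0.7)² = 0.49;  Var(D_2) = (1.7)² = 2.89
cov(D_1,D_2) = ρ·SD(D_1)·SD(D_2) = -0.3·0.7·1.7 = -0.357
Var(-4D_1 - 4D_2) = (-4)²·Var(D_1) + (-4)²·Var(D_2) + 2·(-4)·(-4)·cov(D_1,D_2)
= 16·0.49 + 16·2.89 + 32·-0.357 = 42.656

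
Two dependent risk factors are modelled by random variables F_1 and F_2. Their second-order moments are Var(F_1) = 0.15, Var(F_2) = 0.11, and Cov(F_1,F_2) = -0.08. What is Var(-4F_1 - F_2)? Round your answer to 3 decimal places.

Var(-4F_1 - F_2) = (-4)²·Var(F_1) + (-1)²·Var(F_2) + 2·(-4)·(-1)·Cov(F_1,F_2)
= 16·0.15 + 1·0.11 + 8·-0.08 = 1.87

1.870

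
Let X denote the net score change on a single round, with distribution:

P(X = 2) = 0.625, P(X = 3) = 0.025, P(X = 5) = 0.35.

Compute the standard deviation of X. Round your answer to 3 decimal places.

1.421

E[X] = (2)(0.625) + (3)(0.025) + (5)(0.35) = 3.075
E[X²] = (2)²(0.625) + (3)²(0.025) + (5)²(0.35) = 11.475
V(X) = E[X²] − (E[X])² = 11.475 − (3.075)² = 2.019375
σ(X) = √2.019375 ≈ 1.421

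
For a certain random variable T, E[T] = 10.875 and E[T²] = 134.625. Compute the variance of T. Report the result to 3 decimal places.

16.359

var(T) = 134.625 − (10.875)² = 16.359375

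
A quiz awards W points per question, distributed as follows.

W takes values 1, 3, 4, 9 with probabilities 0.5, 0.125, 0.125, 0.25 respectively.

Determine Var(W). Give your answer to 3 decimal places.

E[W] = (1)(0.5) + (3)(0.125) + (4)(0.125) + (9)(0.25) = 3.625
E[W²] = (1)²(0.5) + (3)²(0.125) + (4)²(0.125) + (9)²(0.25) = 23.875
Var(W) = E[W²] − (E[W])² = 23.875 − (3.625)² = 10.734375

10.734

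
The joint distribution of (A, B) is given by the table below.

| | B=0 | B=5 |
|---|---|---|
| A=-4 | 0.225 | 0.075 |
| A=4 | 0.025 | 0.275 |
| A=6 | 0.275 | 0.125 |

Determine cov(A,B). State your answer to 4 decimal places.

E[A] = 2.4,  E[B] = 2.375
E[AB] = 7.75
cov(A,B) = E[AB] − E[A]E[B] = 7.75 − (2.4)(2.375) = 2.05

2.0500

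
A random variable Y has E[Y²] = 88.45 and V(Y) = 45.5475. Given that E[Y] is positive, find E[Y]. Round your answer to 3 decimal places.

6.550

(E[Y])² = E[Y²] − V(Y) = 88.45 − 45.5475 = 42.9025
E[Y] = √42.9025 = 6.55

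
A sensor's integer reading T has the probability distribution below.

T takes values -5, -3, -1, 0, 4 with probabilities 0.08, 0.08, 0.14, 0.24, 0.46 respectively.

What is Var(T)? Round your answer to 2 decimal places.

9.10

E[T] = (-5)(0.08) + (-3)(0.08) + (-1)(0.14) + (0)(0.24) + (4)(0.46) = 1.06
E[T²] = (-5)²(0.08) + (-3)²(0.08) + (-1)²(0.14) + (0)²(0.24) + (4)²(0.46) = 10.22
Var(T) = E[T²] − (E[T])² = 10.22 − (1.06)² = 9.0964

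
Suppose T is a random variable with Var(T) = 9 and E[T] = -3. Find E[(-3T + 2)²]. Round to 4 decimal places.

E[-3T + 2] = -3·-3 + 2 = 11
Var(-3T + 2) = (-3)²·9 = 81
E[(-3T + 2)²] = Var((-3T + 2)) + (E[(-3T + 2)])² = 81 + (11)² = 202

202.0000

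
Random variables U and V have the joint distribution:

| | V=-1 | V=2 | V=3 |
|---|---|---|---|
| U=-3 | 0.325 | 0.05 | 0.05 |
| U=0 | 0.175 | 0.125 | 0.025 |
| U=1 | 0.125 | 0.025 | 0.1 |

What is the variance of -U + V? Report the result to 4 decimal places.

4.4194

E[U] = -1.025,  E[V] = 0.3,  E[UV] = 0.45
var(U) = 4.075 − (-1.025)² = 3.024375;  var(V) = 3 − (0.3)² = 2.91
Cov(U,V) = 0.45 − (-1.025)(0.3) = 0.7575
var(-U + V) = (-1)²·3.024375 + (1)²·2.91 + 2·(-1)·(1)·0.7575 = 4.419375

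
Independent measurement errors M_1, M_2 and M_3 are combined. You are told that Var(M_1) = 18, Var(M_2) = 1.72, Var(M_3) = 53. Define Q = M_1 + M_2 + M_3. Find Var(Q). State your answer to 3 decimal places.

72.720

By independence, Var(Q) = (1)²Var(M_1) + (1)²Var(M_2) + (1)²Var(M_3)
= (1)²·18 + (1)²·1.72 + (1)²·53 = 72.72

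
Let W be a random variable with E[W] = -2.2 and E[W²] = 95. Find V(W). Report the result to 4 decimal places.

V(W) = 95 − (-2.2)² = 90.16

90.1600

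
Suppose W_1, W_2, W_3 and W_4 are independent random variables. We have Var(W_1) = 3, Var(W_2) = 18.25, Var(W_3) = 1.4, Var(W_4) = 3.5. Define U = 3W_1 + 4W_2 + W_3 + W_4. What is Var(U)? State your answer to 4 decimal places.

By independence, Var(U) = (3)²Var(W_1) + (4)²Var(W_2) + (1)²Var(W_3) + (1)²Var(W_4)
= (3)²·3 + (4)²·18.25 + (1)²·1.4 + (1)²·3.5 = 323.9

323.9000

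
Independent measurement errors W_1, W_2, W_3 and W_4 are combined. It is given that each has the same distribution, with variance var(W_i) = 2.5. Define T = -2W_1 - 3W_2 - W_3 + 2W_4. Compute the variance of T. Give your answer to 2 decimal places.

45.00

By independence, var(T) = (-2)²var(W_1) + (-3)²var(W_2) + (-1)²var(W_3) + (2)²var(W_4)
= (-2)²·2.5 + (-3)²·2.5 + (-1)²·2.5 + (2)²·2.5 = 45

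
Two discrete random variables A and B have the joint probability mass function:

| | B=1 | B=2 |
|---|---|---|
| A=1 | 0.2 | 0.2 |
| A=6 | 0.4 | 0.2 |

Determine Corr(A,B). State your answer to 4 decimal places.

-0.1667

E[A] = 4,  E[B] = 1.4
E[AB] = 5.4
cov(A,B) = E[AB] − E[A]E[B] = 5.4 − (4)(1.4) = -0.2
Var(A) = 6,  Var(B) = 0.24
ρ = -0.2 / √(6·0.24) ≈ -0.1667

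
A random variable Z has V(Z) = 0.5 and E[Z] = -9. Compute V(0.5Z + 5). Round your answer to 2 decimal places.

V(0.5Z + 5) = (0.5)²·V(Z) = 0.25·0.5 = 0.125

0.13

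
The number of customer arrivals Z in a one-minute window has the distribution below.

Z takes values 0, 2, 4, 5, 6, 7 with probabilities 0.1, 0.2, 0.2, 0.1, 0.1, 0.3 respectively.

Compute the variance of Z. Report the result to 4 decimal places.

E[Z] = (0)(0.1) + (2)(0.2) + (4)(0.2) + (5)(0.1) + (6)(0.1) + (7)(0.3) = 4.4
E[Z²] = (0)²(0.1) + (2)²(0.2) + (4)²(0.2) + (5)²(0.1) + (6)²(0.1) + (7)²(0.3) = 24.8
Var(Z) = E[Z²] − (E[Z])² = 24.8 − (4.4)² = 5.44

5.4400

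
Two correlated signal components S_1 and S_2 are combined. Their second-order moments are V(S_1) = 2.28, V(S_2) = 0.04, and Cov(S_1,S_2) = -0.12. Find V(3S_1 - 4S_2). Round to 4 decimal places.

24.0400

V(3S_1 - 4S_2) = (3)²·V(S_1) + (-4)²·V(S_2) + 2·(3)·(-4)·Cov(S_1,S_2)
= 9·2.28 + 16·0.04 + -24·-0.12 = 24.04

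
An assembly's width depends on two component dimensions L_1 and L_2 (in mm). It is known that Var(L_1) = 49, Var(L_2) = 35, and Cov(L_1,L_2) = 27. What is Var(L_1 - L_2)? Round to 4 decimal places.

Var(L_1 - L_2) = (1)²·Var(L_1) + (-1)²·Var(L_2) + 2·(1)·(-1)·Cov(L_1,L_2)
= 1·49 + 1·35 + -2·27 = 30

30.0000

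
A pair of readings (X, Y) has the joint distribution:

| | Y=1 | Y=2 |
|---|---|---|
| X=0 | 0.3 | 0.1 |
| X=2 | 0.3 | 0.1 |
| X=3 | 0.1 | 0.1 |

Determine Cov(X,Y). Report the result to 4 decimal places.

0.0800

E[X] = 1.4,  E[Y] = 1.3
E[XY] = 1.9
Cov(X,Y) = E[XY] − E[X]E[Y] = 1.9 − (1.4)(1.3) = 0.08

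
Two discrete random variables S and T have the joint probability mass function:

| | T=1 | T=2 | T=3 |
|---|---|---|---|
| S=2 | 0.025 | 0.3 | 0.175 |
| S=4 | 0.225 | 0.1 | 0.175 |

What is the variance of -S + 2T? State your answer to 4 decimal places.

4.1600

E[S] = 3,  E[T] = 2.1,  E[ST] = 6.1
var(S) = 10 − (3)² = 1;  var(T) = 5 − (2.1)² = 0.59
cov(S,T) = 6.1 − (3)(2.1) = -0.2
var(-S + 2T) = (-1)²·1 + (2)²·0.59 + 2·(-1)·(2)·-0.2 = 4.16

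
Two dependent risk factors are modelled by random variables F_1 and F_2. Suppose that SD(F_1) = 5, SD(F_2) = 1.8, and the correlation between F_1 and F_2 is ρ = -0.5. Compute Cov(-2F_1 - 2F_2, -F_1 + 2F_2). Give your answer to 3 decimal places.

46.040

var(F_1) = (5)² = 25;  var(F_2) = (1.8)² = 3.24
Cov(F_1,F_2) = ρ·SD(F_1)·SD(F_2) = -0.5·5·1.8 = -4.5
Cov(-2F_1 - 2F_2, -F_1 + 2F_2) = (-2)(-1)var(F_1) + (-2)(2)var(F_2) + [(-2)(2) + (-2)(-1)]Cov(F_1,F_2)
= 2·25 + -4·3.24 + -2·-4.5 = 46.04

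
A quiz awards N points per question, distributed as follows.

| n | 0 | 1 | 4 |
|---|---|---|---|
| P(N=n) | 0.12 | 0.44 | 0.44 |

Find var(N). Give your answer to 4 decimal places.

E[N] = (0)(0.12) + (1)(0.44) + (4)(0.44) = 2.2
E[N²] = (0)²(0.12) + (1)²(0.44) + (4)²(0.44) = 7.48
var(N) = E[N²] − (E[N])² = 7.48 − (2.2)² = 2.64

2.6400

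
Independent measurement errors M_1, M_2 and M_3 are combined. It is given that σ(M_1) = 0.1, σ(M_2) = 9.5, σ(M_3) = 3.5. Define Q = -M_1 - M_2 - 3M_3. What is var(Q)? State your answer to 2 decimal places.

200.51

var(M_1) = 0.01, var(M_2) = 90.25, var(M_3) = 12.25
By independence, var(Q) = (-1)²var(M_1) + (-1)²var(M_2) + (-3)²var(M_3)
= (-1)²·0.01 + (-1)²·90.25 + (-3)²·12.25 = 200.51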